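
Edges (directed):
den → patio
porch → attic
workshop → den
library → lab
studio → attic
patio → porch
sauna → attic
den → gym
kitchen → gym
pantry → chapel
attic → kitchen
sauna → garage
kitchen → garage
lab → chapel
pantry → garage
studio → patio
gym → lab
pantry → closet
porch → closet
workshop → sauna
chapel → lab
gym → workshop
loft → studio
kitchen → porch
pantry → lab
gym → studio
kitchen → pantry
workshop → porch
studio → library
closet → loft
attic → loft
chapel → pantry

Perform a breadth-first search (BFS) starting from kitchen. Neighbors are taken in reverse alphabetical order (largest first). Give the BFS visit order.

kitchen, porch, pantry, gym, garage, closet, attic, lab, chapel, workshop, studio, loft, sauna, den, patio, library

Visit kitchen; enqueue porch, pantry, gym, garage → queue [porch, pantry, gym, garage]
Visit porch; enqueue closet, attic → queue [pantry, gym, garage, closet, attic]
Visit pantry; enqueue lab, chapel → queue [gym, garage, closet, attic, lab, chapel]
Visit gym; enqueue workshop, studio → queue [garage, closet, attic, lab, chapel, workshop, studio]
Visit garage → queue [closet, attic, lab, chapel, workshop, studio]
Visit closet; enqueue loft → queue [attic, lab, chapel, workshop, studio, loft]
Visit attic → queue [lab, chapel, workshop, studio, loft]
Visit lab → queue [chapel, workshop, studio, loft]
Visit chapel → queue [workshop, studio, loft]
Visit workshop; enqueue sauna, den → queue [studio, loft, sauna, den]
Visit studio; enqueue patio, library → queue [loft, sauna, den, patio, library]
Visit loft → queue [sauna, den, patio, library]
Visit sauna → queue [den, patio, library]
Visit den → queue [patio, library]
Visit patio → queue [library]
Visit library → queue []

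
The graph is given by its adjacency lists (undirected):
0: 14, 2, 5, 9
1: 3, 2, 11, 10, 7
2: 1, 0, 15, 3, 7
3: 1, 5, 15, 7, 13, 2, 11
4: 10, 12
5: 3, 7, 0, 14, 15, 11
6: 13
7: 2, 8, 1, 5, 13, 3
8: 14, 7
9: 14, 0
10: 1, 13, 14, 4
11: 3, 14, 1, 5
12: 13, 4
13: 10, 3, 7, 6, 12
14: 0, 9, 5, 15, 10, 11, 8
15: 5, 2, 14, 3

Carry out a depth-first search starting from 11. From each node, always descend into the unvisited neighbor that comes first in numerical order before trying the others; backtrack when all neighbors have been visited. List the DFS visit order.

11 -> 1 -> 2 -> 0 -> 5 -> 3 -> 7 -> 8 -> 14 -> 9 -> 10 -> 4 -> 12 -> 13 -> 6 -> 15

Visit 11
11 → 1
1 → 2
2 → 0
0 → 5
5 → 3
3 → 7
7 → 8
8 → 14
14 → 9
14 → 10
10 → 4
4 → 12
12 → 13
13 → 6
14 → 15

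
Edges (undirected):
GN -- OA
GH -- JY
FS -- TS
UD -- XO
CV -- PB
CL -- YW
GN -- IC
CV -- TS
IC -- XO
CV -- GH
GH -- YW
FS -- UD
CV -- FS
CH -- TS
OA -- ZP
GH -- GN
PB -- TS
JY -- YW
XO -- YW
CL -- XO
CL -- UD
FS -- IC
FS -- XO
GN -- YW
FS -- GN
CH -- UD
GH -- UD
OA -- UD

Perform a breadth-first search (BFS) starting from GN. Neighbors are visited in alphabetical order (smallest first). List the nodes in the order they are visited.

Visit GN; enqueue FS, GH, IC, OA, YW → queue [FS, GH, IC, OA, YW]
Visit FS; enqueue CV, TS, UD, XO → queue [GH, IC, OA, YW, CV, TS, UD, XO]
Visit GH; enqueue JY → queue [IC, OA, YW, CV, TS, UD, XO, JY]
Visit IC → queue [OA, YW, CV, TS, UD, XO, JY]
Visit OA; enqueue ZP → queue [YW, CV, TS, UD, XO, JY, ZP]
Visit YW; enqueue CL → queue [CV, TS, UD, XO, JY, ZP, CL]
Visit CV; enqueue PB → queue [TS, UD, XO, JY, ZP, CL, PB]
Visit TS; enqueue CH → queue [UD, XO, JY, ZP, CL, PB, CH]
Visit UD → queue [XO, JY, ZP, CL, PB, CH]
Visit XO → queue [JY, ZP, CL, PB, CH]
Visit JY → queue [ZP, CL, PB, CH]
Visit ZP → queue [CL, PB, CH]
Visit CL → queue [PB, CH]
Visit PB → queue [CH]
Visit CH → queue []

GN → FS → GH → IC → OA → YW → CV → TS → UD → XO → JY → ZP → CL → PB → CH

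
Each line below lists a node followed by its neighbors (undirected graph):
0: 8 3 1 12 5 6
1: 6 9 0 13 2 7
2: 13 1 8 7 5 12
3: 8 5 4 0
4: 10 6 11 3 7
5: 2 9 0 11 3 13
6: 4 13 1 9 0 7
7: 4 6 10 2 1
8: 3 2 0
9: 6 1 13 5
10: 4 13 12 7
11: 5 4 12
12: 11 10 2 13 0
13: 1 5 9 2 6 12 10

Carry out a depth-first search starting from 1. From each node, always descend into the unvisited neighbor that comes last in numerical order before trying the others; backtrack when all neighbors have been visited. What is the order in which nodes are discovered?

1 → 13 → 12 → 11 → 5 → 9 → 6 → 7 → 10 → 4 → 3 → 8 → 2 → 0

Visit 1
1 → 13
13 → 12
12 → 11
11 → 5
5 → 9
9 → 6
6 → 7
7 → 10
10 → 4
4 → 3
3 → 8
8 → 2
8 → 0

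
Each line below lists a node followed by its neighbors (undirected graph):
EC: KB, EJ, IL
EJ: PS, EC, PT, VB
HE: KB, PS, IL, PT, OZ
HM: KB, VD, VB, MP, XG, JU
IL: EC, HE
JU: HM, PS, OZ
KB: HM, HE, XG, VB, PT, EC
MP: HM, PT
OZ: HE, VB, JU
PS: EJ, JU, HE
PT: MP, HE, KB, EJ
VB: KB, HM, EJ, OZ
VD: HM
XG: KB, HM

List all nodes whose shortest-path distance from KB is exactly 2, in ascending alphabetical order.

Level 0: KB
Level 1: EC, HE, HM, PT, VB, XG
Level 2: EJ, IL, JU, MP, OZ, PS, VD

EJ, IL, JU, MP, OZ, PS, VD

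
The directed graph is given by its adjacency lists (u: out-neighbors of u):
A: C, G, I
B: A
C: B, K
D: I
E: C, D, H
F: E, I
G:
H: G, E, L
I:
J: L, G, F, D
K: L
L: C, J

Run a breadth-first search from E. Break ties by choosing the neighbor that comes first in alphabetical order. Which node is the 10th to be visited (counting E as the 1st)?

A

Visit E; enqueue C, D, H → queue [C, D, H]
Visit C; enqueue B, K → queue [D, H, B, K]
Visit D; enqueue I → queue [H, B, K, I]
Visit H; enqueue G, L → queue [B, K, I, G, L]
Visit B; enqueue A → queue [K, I, G, L, A]
Visit K → queue [I, G, L, A]
Visit I → queue [G, L, A]
Visit G → queue [L, A]
Visit L; enqueue J → queue [A, J]
Visit A → queue [J]
Visit J; enqueue F → queue [F]
Visit F → queue []

Visit order: E, C, D, H, B, K, I, G, L, A, J, F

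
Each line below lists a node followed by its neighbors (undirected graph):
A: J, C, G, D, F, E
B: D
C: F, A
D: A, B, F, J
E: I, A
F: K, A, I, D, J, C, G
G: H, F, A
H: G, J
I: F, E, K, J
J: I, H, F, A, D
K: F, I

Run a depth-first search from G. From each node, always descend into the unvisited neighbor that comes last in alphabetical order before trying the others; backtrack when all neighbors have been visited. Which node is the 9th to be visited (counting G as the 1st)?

Visit G
G → H
H → J
J → I
I → K
K → F
F → D
D → B
D → A
A → E
A → C

Visit order: G, H, J, I, K, F, D, B, A, E, C

A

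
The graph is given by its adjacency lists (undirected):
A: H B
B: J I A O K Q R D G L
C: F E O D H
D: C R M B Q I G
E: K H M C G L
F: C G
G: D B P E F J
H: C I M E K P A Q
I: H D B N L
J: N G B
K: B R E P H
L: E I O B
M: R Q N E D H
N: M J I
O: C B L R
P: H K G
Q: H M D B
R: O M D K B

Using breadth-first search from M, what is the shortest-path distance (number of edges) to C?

2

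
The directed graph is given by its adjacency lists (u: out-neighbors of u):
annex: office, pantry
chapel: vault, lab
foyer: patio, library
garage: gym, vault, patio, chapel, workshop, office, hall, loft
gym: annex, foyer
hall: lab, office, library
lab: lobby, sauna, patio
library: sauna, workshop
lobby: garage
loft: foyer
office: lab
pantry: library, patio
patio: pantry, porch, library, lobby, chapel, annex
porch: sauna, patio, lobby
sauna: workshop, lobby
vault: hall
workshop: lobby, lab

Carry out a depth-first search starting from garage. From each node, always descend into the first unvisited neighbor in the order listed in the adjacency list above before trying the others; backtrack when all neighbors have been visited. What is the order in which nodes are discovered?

Visit garage
garage → gym
gym → annex
annex → office
office → lab
lab → lobby
lab → sauna
sauna → workshop
lab → patio
patio → pantry
pantry → library
patio → porch
patio → chapel
chapel → vault
vault → hall
gym → foyer
garage → loft

garage → gym → annex → office → lab → lobby → sauna → workshop → patio → pantry → library → porch → chapel → vault → hall → foyer → loft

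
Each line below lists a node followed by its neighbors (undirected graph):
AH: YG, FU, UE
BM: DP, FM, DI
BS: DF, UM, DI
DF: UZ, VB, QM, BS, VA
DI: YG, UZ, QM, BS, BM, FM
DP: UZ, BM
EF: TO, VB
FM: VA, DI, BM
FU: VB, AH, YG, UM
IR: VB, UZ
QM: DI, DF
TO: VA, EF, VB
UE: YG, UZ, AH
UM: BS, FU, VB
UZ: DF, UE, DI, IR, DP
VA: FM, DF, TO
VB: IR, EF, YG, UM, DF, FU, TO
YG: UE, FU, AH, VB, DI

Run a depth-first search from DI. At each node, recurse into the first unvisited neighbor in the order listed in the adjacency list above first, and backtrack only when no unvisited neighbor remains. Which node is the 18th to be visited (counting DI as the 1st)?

QM

Visit DI
DI → YG
YG → UE
UE → UZ
UZ → DF
DF → VB
VB → IR
VB → EF
EF → TO
TO → VA
VA → FM
FM → BM
BM → DP
VB → UM
UM → BS
UM → FU
FU → AH
DF → QM

Visit order: DI, YG, UE, UZ, DF, VB, IR, EF, TO, VA, FM, BM, DP, UM, BS, FU, AH, QM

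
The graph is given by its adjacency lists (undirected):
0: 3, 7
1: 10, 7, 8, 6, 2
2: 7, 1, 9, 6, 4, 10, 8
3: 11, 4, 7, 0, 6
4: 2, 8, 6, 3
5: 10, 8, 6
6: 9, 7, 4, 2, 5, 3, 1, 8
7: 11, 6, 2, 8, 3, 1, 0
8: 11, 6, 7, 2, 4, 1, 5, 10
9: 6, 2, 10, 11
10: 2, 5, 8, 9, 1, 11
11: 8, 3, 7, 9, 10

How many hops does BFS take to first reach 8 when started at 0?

2

Level 0: 0
Level 1: 3, 7
Level 2: 1, 2, 4, 6, 8, 11
Level 3: 5, 9, 10
8 first appears at level 2.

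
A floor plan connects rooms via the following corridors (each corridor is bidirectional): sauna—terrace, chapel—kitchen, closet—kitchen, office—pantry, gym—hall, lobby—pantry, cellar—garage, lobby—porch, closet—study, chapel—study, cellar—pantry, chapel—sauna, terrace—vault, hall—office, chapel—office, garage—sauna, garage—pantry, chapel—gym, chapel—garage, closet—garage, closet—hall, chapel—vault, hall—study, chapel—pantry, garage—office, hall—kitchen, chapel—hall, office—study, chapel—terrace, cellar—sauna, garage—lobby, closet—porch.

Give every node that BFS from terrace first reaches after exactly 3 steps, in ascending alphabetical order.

Level 0: terrace
Level 1: chapel, sauna, vault
Level 2: cellar, garage, gym, hall, kitchen, office, pantry, study
Level 3: closet, lobby
Level 4: porch

closet, lobby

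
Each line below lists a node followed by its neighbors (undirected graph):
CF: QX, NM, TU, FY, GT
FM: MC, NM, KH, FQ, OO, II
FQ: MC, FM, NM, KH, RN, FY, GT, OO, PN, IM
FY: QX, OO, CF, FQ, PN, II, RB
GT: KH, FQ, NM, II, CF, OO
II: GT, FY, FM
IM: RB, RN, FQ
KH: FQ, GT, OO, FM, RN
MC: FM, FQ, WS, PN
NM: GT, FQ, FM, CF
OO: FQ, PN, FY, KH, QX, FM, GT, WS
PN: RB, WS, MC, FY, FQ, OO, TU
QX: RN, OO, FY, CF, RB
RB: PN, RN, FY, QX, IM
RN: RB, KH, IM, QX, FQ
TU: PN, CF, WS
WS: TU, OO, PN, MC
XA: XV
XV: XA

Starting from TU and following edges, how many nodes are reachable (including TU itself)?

BFS from TU visits: TU, WS, PN, CF, OO, MC, RB, FY, FQ, QX, NM, GT, KH, FM, RN, IM, II
Reachable nodes: 17 of 19 total.

17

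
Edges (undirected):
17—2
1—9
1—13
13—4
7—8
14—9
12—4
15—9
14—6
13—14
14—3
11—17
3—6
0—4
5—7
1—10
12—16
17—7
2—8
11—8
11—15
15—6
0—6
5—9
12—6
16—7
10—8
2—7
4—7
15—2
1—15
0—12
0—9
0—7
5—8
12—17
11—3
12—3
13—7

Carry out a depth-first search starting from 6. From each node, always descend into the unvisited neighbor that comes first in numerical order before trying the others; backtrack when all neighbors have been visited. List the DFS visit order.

6 → 0 → 4 → 7 → 2 → 8 → 5 → 9 → 1 → 10 → 13 → 14 → 3 → 11 → 15 → 17 → 12 → 16

Visit 6
6 → 0
0 → 4
4 → 7
7 → 2
2 → 8
8 → 5
5 → 9
9 → 1
1 → 10
1 → 13
13 → 14
14 → 3
3 → 11
11 → 15
11 → 17
17 → 12
12 → 16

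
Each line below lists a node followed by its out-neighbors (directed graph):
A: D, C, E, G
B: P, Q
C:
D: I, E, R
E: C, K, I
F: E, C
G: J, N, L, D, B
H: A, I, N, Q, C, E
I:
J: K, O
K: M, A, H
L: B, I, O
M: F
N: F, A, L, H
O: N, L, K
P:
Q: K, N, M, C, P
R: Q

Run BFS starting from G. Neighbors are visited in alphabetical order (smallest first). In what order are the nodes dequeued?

Visit G; enqueue B, D, J, L, N → queue [B, D, J, L, N]
Visit B; enqueue P, Q → queue [D, J, L, N, P, Q]
Visit D; enqueue E, I, R → queue [J, L, N, P, Q, E, I, R]
Visit J; enqueue K, O → queue [L, N, P, Q, E, I, R, K, O]
Visit L → queue [N, P, Q, E, I, R, K, O]
Visit N; enqueue A, F, H → queue [P, Q, E, I, R, K, O, A, F, H]
Visit P → queue [Q, E, I, R, K, O, A, F, H]
Visit Q; enqueue C, M → queue [E, I, R, K, O, A, F, H, C, M]
Visit E → queue [I, R, K, O, A, F, H, C, M]
Visit I → queue [R, K, O, A, F, H, C, M]
Visit R → queue [K, O, A, F, H, C, M]
Visit K → queue [O, A, F, H, C, M]
Visit O → queue [A, F, H, C, M]
Visit A → queue [F, H, C, M]
Visit F → queue [H, C, M]
Visit H → queue [C, M]
Visit C → queue [M]
Visit M → queue []

G → B → D → J → L → N → P → Q → E → I → R → K → O → A → F → H → C → M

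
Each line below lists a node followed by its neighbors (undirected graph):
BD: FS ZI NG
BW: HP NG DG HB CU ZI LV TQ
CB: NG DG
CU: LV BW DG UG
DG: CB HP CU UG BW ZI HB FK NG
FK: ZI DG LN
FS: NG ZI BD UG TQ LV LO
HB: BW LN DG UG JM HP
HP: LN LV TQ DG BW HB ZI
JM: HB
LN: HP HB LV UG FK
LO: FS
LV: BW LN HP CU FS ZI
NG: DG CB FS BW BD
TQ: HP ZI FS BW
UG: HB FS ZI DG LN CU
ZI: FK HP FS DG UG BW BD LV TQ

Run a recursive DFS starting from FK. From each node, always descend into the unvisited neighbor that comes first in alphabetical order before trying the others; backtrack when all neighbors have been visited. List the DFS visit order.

FK, DG, BW, CU, LV, FS, BD, NG, CB, ZI, HP, HB, JM, LN, UG, TQ, LO

Visit FK
FK → DG
DG → BW
BW → CU
CU → LV
LV → FS
FS → BD
BD → NG
NG → CB
BD → ZI
ZI → HP
HP → HB
HB → JM
HB → LN
LN → UG
HP → TQ
FS → LO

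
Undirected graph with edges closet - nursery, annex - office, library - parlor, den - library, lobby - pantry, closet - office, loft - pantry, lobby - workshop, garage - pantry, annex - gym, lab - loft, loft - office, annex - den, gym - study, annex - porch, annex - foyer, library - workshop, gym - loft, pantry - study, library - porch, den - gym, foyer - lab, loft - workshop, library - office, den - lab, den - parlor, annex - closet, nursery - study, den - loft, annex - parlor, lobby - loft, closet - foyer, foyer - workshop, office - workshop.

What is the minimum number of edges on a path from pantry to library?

3

Level 0: pantry
Level 1: garage, lobby, loft, study
Level 2: den, gym, lab, nursery, office, workshop
Level 3: annex, closet, foyer, library, parlor
Level 4: porch
library first appears at level 3.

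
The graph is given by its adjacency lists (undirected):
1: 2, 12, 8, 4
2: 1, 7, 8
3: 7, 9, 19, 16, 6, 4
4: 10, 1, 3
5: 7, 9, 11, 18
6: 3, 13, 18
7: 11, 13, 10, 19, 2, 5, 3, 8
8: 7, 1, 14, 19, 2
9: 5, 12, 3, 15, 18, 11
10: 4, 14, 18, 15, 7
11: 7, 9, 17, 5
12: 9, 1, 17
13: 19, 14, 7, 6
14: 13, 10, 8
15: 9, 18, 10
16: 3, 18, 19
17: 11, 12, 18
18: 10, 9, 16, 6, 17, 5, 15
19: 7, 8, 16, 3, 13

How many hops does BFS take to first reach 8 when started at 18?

Level 0: 18
Level 1: 5, 6, 9, 10, 15, 16, 17
Level 2: 3, 4, 7, 11, 12, 13, 14, 19
Level 3: 1, 2, 8
8 first appears at level 3.

3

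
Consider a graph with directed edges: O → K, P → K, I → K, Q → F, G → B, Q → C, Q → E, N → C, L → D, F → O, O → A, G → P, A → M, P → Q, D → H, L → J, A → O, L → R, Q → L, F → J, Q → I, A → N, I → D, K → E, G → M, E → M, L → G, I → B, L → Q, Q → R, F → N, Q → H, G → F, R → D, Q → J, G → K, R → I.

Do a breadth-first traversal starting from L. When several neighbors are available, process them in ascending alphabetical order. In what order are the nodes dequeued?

L D G J Q R H B F K M P C E I N O A

Visit L; enqueue D, G, J, Q, R → queue [D, G, J, Q, R]
Visit D; enqueue H → queue [G, J, Q, R, H]
Visit G; enqueue B, F, K, M, P → queue [J, Q, R, H, B, F, K, M, P]
Visit J → queue [Q, R, H, B, F, K, M, P]
Visit Q; enqueue C, E, I → queue [R, H, B, F, K, M, P, C, E, I]
Visit R → queue [H, B, F, K, M, P, C, E, I]
Visit H → queue [B, F, K, M, P, C, E, I]
Visit B → queue [F, K, M, P, C, E, I]
Visit F; enqueue N, O → queue [K, M, P, C, E, I, N, O]
Visit K → queue [M, P, C, E, I, N, O]
Visit M → queue [P, C, E, I, N, O]
Visit P → queue [C, E, I, N, O]
Visit C → queue [E, I, N, O]
Visit E → queue [I, N, O]
Visit I → queue [N, O]
Visit N → queue [O]
Visit O; enqueue A → queue [A]
Visit A → queue []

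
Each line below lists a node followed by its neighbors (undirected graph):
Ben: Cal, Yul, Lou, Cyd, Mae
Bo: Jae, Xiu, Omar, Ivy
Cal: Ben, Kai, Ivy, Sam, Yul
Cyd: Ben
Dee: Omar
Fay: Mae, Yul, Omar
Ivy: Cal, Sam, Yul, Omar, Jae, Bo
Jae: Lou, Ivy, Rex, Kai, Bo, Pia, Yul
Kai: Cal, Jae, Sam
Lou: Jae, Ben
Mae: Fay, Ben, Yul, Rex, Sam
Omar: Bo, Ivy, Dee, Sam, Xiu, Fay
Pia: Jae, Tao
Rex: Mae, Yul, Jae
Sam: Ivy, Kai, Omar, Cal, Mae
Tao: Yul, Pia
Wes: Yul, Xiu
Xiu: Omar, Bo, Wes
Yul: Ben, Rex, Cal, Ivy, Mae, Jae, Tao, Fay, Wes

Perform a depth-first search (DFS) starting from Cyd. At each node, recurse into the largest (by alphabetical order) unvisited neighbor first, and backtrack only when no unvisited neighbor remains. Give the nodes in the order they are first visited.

Visit Cyd
Cyd → Ben
Ben → Yul
Yul → Wes
Wes → Xiu
Xiu → Omar
Omar → Sam
Sam → Mae
Mae → Rex
Rex → Jae
Jae → Pia
Pia → Tao
Jae → Lou
Jae → Kai
Kai → Cal
Cal → Ivy
Ivy → Bo
Mae → Fay
Omar → Dee

Cyd, Ben, Yul, Wes, Xiu, Omar, Sam, Mae, Rex, Jae, Pia, Tao, Lou, Kai, Cal, Ivy, Bo, Fay, Dee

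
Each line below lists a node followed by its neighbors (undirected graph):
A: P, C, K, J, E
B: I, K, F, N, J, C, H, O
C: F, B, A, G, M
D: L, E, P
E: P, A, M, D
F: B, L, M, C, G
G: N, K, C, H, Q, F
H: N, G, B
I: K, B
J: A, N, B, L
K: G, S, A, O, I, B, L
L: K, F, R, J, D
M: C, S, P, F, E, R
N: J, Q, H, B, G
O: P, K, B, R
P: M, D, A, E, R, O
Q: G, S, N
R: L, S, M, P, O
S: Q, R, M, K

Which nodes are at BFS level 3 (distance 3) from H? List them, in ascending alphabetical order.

A, L, M, P, R, S

Level 0: H
Level 1: B, G, N
Level 2: C, F, I, J, K, O, Q
Level 3: A, L, M, P, R, S
Level 4: D, E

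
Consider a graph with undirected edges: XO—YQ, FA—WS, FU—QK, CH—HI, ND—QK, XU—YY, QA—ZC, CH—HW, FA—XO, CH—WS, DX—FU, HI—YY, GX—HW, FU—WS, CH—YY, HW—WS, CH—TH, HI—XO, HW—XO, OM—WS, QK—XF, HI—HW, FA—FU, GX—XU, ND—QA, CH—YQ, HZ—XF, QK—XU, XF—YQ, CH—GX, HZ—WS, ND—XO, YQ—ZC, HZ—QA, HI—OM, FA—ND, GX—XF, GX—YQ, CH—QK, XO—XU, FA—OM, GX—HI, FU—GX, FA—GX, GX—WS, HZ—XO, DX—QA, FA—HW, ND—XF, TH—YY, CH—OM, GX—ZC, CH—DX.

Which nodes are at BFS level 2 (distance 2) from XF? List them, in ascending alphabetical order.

CH, FA, FU, HI, HW, QA, WS, XO, XU, ZC

Level 0: XF
Level 1: GX, HZ, ND, QK, YQ
Level 2: CH, FA, FU, HI, HW, QA, WS, XO, XU, ZC
Level 3: DX, OM, TH, YY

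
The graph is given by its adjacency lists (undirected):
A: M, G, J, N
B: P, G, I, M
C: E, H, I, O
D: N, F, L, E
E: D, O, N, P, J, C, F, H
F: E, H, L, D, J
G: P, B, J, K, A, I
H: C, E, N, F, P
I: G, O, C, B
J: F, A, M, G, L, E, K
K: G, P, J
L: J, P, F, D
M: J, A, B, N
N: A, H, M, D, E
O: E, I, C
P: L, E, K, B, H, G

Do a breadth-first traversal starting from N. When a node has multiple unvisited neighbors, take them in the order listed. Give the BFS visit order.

Visit N; enqueue A, H, M, D, E → queue [A, H, M, D, E]
Visit A; enqueue G, J → queue [H, M, D, E, G, J]
Visit H; enqueue C, F, P → queue [M, D, E, G, J, C, F, P]
Visit M; enqueue B → queue [D, E, G, J, C, F, P, B]
Visit D; enqueue L → queue [E, G, J, C, F, P, B, L]
Visit E; enqueue O → queue [G, J, C, F, P, B, L, O]
Visit G; enqueue K, I → queue [J, C, F, P, B, L, O, K, I]
Visit J → queue [C, F, P, B, L, O, K, I]
Visit C → queue [F, P, B, L, O, K, I]
Visit F → queue [P, B, L, O, K, I]
Visit P → queue [B, L, O, K, I]
Visit B → queue [L, O, K, I]
Visit L → queue [O, K, I]
Visit O → queue [K, I]
Visit K → queue [I]
Visit I → queue []

N A H M D E G J C F P B L O K I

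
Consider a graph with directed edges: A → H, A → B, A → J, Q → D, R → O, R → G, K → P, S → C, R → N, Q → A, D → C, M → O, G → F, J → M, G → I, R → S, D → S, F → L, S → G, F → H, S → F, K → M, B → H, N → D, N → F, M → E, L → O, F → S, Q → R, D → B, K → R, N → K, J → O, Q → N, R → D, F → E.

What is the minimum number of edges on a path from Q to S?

2

Level 0: Q
Level 1: A, D, N, R
Level 2: B, C, F, G, H, J, K, O, S
Level 3: E, I, L, M, P
S first appears at level 2.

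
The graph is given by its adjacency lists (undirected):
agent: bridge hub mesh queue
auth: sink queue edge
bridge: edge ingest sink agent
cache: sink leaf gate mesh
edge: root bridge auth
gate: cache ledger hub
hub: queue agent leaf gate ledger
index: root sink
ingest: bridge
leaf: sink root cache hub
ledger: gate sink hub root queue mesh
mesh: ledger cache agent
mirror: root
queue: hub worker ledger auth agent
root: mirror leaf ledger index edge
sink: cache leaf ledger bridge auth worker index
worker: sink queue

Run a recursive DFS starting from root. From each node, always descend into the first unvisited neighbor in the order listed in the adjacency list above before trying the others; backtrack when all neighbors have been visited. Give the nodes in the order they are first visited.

root → mirror → leaf → sink → cache → gate → ledger → hub → queue → worker → auth → edge → bridge → ingest → agent → mesh → index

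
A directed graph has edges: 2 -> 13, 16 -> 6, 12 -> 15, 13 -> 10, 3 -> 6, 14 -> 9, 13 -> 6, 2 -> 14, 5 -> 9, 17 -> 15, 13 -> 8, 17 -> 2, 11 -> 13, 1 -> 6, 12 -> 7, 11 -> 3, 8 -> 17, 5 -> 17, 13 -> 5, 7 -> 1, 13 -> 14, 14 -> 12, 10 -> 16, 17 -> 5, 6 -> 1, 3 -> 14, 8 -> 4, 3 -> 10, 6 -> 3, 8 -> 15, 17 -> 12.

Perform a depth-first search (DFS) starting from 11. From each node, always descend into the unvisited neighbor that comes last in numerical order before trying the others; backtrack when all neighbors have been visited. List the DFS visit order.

Visit 11
11 → 13
13 → 14
14 → 12
12 → 15
12 → 7
7 → 1
1 → 6
6 → 3
3 → 10
10 → 16
14 → 9
13 → 8
8 → 17
17 → 5
17 → 2
8 → 4

11 → 13 → 14 → 12 → 15 → 7 → 1 → 6 → 3 → 10 → 16 → 9 → 8 → 17 → 5 → 2 → 4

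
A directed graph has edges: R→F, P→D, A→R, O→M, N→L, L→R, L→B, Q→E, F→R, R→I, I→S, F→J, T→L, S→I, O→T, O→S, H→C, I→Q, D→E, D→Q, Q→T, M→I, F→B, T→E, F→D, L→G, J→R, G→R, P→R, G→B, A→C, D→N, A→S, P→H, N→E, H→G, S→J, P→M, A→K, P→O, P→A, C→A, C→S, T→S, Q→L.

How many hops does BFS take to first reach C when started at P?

2

Level 0: P
Level 1: A, D, H, M, O, R
Level 2: C, E, F, G, I, K, N, Q, S, T
Level 3: B, J, L
C first appears at level 2.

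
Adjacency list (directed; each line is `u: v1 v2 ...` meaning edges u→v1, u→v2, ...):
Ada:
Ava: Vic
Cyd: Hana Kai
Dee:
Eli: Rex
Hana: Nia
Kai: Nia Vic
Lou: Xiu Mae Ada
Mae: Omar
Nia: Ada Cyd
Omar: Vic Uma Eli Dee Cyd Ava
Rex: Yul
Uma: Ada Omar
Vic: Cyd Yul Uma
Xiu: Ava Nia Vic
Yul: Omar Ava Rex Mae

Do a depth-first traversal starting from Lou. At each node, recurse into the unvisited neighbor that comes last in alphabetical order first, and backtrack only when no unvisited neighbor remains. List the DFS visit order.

Lou Xiu Vic Yul Rex Omar Uma Ada Eli Dee Cyd Kai Nia Hana Ava Mae

Visit Lou
Lou → Xiu
Xiu → Vic
Vic → Yul
Yul → Rex
Yul → Omar
Omar → Uma
Uma → Ada
Omar → Eli
Omar → Dee
Omar → Cyd
Cyd → Kai
Kai → Nia
Cyd → Hana
Omar → Ava
Yul → Mae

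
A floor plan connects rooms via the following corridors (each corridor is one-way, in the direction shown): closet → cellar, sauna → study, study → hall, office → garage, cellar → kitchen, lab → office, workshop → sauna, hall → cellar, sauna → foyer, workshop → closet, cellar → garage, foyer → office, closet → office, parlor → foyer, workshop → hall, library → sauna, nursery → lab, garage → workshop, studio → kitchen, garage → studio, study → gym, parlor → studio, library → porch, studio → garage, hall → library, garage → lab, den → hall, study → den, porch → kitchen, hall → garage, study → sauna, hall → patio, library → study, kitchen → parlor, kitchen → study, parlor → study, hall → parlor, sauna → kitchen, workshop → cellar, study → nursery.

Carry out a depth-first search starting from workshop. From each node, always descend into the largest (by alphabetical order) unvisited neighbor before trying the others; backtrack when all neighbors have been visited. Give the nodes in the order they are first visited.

Visit workshop
workshop → sauna
sauna → study
study → nursery
nursery → lab
lab → office
office → garage
garage → studio
studio → kitchen
kitchen → parlor
parlor → foyer
study → hall
hall → patio
hall → library
library → porch
hall → cellar
study → gym
study → den
workshop → closet

workshop, sauna, study, nursery, lab, office, garage, studio, kitchen, parlor, foyer, hall, patio, library, porch, cellar, gym, den, closet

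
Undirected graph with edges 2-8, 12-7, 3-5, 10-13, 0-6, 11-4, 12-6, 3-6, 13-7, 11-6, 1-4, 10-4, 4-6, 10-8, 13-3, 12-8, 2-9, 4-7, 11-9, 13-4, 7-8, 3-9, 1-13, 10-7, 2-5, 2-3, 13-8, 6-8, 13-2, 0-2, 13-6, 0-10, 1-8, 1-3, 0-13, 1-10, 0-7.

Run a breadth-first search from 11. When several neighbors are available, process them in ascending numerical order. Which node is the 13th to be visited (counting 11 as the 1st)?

2

Visit 11; enqueue 4, 6, 9 → queue [4, 6, 9]
Visit 4; enqueue 1, 7, 10, 13 → queue [6, 9, 1, 7, 10, 13]
Visit 6; enqueue 0, 3, 8, 12 → queue [9, 1, 7, 10, 13, 0, 3, 8, 12]
Visit 9; enqueue 2 → queue [1, 7, 10, 13, 0, 3, 8, 12, 2]
Visit 1 → queue [7, 10, 13, 0, 3, 8, 12, 2]
Visit 7 → queue [10, 13, 0, 3, 8, 12, 2]
Visit 10 → queue [13, 0, 3, 8, 12, 2]
Visit 13 → queue [0, 3, 8, 12, 2]
Visit 0 → queue [3, 8, 12, 2]
Visit 3; enqueue 5 → queue [8, 12, 2, 5]
Visit 8 → queue [12, 2, 5]
Visit 12 → queue [2, 5]
Visit 2 → queue [5]
Visit 5 → queue []

Visit order: 11, 4, 6, 9, 1, 7, 10, 13, 0, 3, 8, 12, 2, 5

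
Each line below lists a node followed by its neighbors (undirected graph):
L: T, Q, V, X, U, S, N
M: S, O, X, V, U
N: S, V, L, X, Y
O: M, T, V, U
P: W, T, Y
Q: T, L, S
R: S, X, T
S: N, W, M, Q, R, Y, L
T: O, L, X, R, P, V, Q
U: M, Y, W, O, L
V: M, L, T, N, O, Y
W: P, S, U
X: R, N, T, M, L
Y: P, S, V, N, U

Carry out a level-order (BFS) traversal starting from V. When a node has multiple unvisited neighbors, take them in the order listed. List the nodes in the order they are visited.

Visit V; enqueue M, L, T, N, O, Y → queue [M, L, T, N, O, Y]
Visit M; enqueue S, X, U → queue [L, T, N, O, Y, S, X, U]
Visit L; enqueue Q → queue [T, N, O, Y, S, X, U, Q]
Visit T; enqueue R, P → queue [N, O, Y, S, X, U, Q, R, P]
Visit N → queue [O, Y, S, X, U, Q, R, P]
Visit O → queue [Y, S, X, U, Q, R, P]
Visit Y → queue [S, X, U, Q, R, P]
Visit S; enqueue W → queue [X, U, Q, R, P, W]
Visit X → queue [U, Q, R, P, W]
Visit U → queue [Q, R, P, W]
Visit Q → queue [R, P, W]
Visit R → queue [P, W]
Visit P → queue [W]
Visit W → queue []

V M L T N O Y S X U Q R P W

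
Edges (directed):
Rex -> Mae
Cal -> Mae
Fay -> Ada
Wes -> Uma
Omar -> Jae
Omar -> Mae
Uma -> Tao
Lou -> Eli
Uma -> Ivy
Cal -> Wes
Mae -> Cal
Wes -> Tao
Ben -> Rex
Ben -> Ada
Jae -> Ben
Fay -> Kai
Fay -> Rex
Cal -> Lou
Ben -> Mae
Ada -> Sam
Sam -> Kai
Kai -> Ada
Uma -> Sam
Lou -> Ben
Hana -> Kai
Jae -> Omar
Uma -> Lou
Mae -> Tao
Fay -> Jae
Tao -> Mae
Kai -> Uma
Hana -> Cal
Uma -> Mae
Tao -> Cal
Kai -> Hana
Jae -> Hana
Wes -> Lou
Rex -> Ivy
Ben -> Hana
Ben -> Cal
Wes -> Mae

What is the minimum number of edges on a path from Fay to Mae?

Level 0: Fay
Level 1: Ada, Jae, Kai, Rex
Level 2: Ben, Hana, Ivy, Mae, Omar, Sam, Uma
Level 3: Cal, Lou, Tao
Level 4: Eli, Wes
Mae first appears at level 2.

2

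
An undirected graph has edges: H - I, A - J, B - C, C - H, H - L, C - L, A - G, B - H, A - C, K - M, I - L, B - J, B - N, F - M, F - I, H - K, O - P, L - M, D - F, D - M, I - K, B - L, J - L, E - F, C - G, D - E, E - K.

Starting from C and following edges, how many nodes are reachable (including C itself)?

BFS from C visits: C, A, B, G, H, L, J, N, I, K, M, F, E, D
Reachable nodes: 14 of 16 total.

14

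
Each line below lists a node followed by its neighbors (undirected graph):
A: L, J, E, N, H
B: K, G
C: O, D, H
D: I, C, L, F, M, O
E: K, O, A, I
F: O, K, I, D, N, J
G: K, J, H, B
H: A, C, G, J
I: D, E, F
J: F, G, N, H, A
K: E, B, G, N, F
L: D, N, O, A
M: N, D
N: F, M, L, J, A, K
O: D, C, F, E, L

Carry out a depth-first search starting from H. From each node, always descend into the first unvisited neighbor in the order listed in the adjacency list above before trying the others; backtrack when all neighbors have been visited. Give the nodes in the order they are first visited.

Visit H
H → A
A → L
L → D
D → I
I → E
E → K
K → B
B → G
G → J
J → F
F → O
O → C
F → N
N → M

H -> A -> L -> D -> I -> E -> K -> B -> G -> J -> F -> O -> C -> N -> M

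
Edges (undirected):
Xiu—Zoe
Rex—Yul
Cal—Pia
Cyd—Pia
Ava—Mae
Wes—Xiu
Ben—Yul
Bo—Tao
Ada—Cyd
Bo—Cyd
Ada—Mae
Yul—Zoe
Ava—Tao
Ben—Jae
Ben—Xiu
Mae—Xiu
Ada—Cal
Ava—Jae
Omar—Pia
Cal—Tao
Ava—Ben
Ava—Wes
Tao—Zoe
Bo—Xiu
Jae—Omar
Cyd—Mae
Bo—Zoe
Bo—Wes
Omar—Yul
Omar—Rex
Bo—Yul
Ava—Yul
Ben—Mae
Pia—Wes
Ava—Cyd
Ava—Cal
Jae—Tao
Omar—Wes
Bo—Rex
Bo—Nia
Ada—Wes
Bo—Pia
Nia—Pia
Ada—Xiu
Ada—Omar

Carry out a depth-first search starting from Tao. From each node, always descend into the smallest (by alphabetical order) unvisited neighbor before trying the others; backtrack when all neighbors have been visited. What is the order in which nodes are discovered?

Tao, Ava, Ben, Jae, Omar, Ada, Cal, Pia, Bo, Cyd, Mae, Xiu, Wes, Zoe, Yul, Rex, Nia

Visit Tao
Tao → Ava
Ava → Ben
Ben → Jae
Jae → Omar
Omar → Ada
Ada → Cal
Cal → Pia
Pia → Bo
Bo → Cyd
Cyd → Mae
Mae → Xiu
Xiu → Wes
Xiu → Zoe
Zoe → Yul
Yul → Rex
Bo → Nia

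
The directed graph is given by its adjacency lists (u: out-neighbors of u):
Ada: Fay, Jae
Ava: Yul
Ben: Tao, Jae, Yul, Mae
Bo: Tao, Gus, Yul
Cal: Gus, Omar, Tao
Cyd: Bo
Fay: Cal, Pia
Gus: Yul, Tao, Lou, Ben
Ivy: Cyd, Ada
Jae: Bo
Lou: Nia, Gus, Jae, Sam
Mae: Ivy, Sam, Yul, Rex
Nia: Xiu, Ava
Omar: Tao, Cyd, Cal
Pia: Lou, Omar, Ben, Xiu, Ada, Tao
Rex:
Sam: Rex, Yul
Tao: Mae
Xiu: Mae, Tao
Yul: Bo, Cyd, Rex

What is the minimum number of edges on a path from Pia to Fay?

2

Level 0: Pia
Level 1: Ada, Ben, Lou, Omar, Tao, Xiu
Level 2: Cal, Cyd, Fay, Gus, Jae, Mae, Nia, Sam, Yul
Level 3: Ava, Bo, Ivy, Rex
Fay first appears at level 2.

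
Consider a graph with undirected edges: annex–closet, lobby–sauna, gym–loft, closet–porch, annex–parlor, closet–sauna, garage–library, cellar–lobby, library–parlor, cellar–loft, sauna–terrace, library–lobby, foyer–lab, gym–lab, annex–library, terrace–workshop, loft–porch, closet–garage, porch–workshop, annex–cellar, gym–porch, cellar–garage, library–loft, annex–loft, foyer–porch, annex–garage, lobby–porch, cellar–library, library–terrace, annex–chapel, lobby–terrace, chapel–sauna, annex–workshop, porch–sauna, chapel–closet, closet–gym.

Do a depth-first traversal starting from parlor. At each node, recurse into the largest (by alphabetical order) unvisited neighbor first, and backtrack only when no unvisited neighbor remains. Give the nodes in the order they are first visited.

Visit parlor
parlor → library
library → terrace
terrace → workshop
workshop → porch
porch → sauna
sauna → lobby
lobby → cellar
cellar → loft
loft → gym
gym → lab
lab → foyer
gym → closet
closet → garage
garage → annex
annex → chapel

parlor -> library -> terrace -> workshop -> porch -> sauna -> lobby -> cellar -> loft -> gym -> lab -> foyer -> closet -> garage -> annex -> chapel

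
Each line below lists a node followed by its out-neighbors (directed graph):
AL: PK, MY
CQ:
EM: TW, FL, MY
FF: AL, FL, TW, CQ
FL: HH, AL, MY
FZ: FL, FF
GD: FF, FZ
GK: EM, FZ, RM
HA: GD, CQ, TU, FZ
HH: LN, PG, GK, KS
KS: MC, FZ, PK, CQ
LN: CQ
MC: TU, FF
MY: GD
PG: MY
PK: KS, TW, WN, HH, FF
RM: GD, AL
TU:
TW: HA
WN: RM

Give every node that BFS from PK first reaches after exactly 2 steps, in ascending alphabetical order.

Level 0: PK
Level 1: FF, HH, KS, TW, WN
Level 2: AL, CQ, FL, FZ, GK, HA, LN, MC, PG, RM
Level 3: EM, GD, MY, TU

AL, CQ, FL, FZ, GK, HA, LN, MC, PG, RM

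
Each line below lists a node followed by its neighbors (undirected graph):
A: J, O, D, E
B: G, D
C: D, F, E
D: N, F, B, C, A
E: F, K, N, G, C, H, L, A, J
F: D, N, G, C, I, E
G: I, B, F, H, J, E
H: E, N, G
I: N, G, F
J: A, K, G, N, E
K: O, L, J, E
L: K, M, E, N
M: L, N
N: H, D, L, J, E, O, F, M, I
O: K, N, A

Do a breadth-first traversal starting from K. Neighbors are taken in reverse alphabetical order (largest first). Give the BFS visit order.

Visit K; enqueue O, L, J, E → queue [O, L, J, E]
Visit O; enqueue N, A → queue [L, J, E, N, A]
Visit L; enqueue M → queue [J, E, N, A, M]
Visit J; enqueue G → queue [E, N, A, M, G]
Visit E; enqueue H, F, C → queue [N, A, M, G, H, F, C]
Visit N; enqueue I, D → queue [A, M, G, H, F, C, I, D]
Visit A → queue [M, G, H, F, C, I, D]
Visit M → queue [G, H, F, C, I, D]
Visit G; enqueue B → queue [H, F, C, I, D, B]
Visit H → queue [F, C, I, D, B]
Visit F → queue [C, I, D, B]
Visit C → queue [I, D, B]
Visit I → queue [D, B]
Visit D → queue [B]
Visit B → queue []

K → O → L → J → E → N → A → M → G → H → F → C → I → D → B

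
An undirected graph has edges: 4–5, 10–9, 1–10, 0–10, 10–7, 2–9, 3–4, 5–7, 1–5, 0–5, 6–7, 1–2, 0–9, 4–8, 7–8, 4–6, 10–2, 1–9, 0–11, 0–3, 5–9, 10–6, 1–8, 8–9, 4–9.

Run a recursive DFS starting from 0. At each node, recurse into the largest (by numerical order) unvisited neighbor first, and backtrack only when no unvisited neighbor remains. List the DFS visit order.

0 → 11 → 10 → 9 → 8 → 7 → 6 → 4 → 5 → 1 → 2 → 3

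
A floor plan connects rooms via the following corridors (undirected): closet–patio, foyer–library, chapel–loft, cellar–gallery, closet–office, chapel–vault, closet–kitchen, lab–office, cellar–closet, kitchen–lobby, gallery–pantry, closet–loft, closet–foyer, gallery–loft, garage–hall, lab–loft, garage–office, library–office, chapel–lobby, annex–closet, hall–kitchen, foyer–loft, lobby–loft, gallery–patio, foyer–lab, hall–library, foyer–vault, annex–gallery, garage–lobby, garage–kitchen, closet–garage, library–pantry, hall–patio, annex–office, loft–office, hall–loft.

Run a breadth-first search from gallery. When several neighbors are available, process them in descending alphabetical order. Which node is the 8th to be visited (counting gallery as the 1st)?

Visit gallery; enqueue patio, pantry, loft, cellar, annex → queue [patio, pantry, loft, cellar, annex]
Visit patio; enqueue hall, closet → queue [pantry, loft, cellar, annex, hall, closet]
Visit pantry; enqueue library → queue [loft, cellar, annex, hall, closet, library]
Visit loft; enqueue office, lobby, lab, foyer, chapel → queue [cellar, annex, hall, closet, library, office, lobby, lab, foyer, chapel]
Visit cellar → queue [annex, hall, closet, library, office, lobby, lab, foyer, chapel]
Visit annex → queue [hall, closet, library, office, lobby, lab, foyer, chapel]
Visit hall; enqueue kitchen, garage → queue [closet, library, office, lobby, lab, foyer, chapel, kitchen, garage]
Visit closet → queue [library, office, lobby, lab, foyer, chapel, kitchen, garage]
Visit library → queue [office, lobby, lab, foyer, chapel, kitchen, garage]
Visit office → queue [lobby, lab, foyer, chapel, kitchen, garage]
Visit lobby → queue [lab, foyer, chapel, kitchen, garage]
Visit lab → queue [foyer, chapel, kitchen, garage]
Visit foyer; enqueue vault → queue [chapel, kitchen, garage, vault]
Visit chapel → queue [kitchen, garage, vault]
Visit kitchen → queue [garage, vault]
Visit garage → queue [vault]
Visit vault → queue []

Visit order: gallery, patio, pantry, loft, cellar, annex, hall, closet, library, office, lobby, lab, foyer, chapel, kitchen, garage, vault

closet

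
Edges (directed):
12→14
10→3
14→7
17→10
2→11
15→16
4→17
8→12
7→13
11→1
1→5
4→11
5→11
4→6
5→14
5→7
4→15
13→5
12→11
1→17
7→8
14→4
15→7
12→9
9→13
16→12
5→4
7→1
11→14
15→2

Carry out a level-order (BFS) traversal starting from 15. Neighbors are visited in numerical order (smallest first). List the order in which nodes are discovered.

Visit 15; enqueue 2, 7, 16 → queue [2, 7, 16]
Visit 2; enqueue 11 → queue [7, 16, 11]
Visit 7; enqueue 1, 8, 13 → queue [16, 11, 1, 8, 13]
Visit 16; enqueue 12 → queue [11, 1, 8, 13, 12]
Visit 11; enqueue 14 → queue [1, 8, 13, 12, 14]
Visit 1; enqueue 5, 17 → queue [8, 13, 12, 14, 5, 17]
Visit 8 → queue [13, 12, 14, 5, 17]
Visit 13 → queue [12, 14, 5, 17]
Visit 12; enqueue 9 → queue [14, 5, 17, 9]
Visit 14; enqueue 4 → queue [5, 17, 9, 4]
Visit 5 → queue [17, 9, 4]
Visit 17; enqueue 10 → queue [9, 4, 10]
Visit 9 → queue [4, 10]
Visit 4; enqueue 6 → queue [10, 6]
Visit 10; enqueue 3 → queue [6, 3]
Visit 6 → queue [3]
Visit 3 → queue []

15 -> 2 -> 7 -> 16 -> 11 -> 1 -> 8 -> 13 -> 12 -> 14 -> 5 -> 17 -> 9 -> 4 -> 10 -> 6 -> 3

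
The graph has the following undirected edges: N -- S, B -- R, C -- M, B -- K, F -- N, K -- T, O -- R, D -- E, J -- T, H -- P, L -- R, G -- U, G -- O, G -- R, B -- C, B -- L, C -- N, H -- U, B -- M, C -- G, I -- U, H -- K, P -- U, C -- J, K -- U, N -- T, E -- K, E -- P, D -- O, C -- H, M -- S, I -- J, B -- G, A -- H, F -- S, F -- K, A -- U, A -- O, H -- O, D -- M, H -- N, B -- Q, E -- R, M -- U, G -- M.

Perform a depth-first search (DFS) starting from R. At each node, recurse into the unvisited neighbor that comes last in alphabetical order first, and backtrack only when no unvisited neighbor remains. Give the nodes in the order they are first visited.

Visit R
R → O
O → H
H → U
U → P
P → E
E → K
K → T
T → N
N → S
S → M
M → G
G → C
C → J
J → I
C → B
B → Q
B → L
M → D
S → F
U → A

R, O, H, U, P, E, K, T, N, S, M, G, C, J, I, B, Q, L, D, F, A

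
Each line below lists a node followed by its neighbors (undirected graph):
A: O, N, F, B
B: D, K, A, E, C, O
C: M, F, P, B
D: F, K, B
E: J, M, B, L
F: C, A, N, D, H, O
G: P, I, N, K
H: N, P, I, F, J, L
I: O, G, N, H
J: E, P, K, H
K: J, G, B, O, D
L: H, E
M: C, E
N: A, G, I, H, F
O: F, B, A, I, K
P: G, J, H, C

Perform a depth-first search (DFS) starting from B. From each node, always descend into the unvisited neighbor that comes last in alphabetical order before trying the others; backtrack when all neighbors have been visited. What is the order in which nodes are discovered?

Visit B
B → O
O → K
K → J
J → P
P → H
H → N
N → I
I → G
N → F
F → D
F → C
C → M
M → E
E → L
F → A

B → O → K → J → P → H → N → I → G → F → D → C → M → E → L → A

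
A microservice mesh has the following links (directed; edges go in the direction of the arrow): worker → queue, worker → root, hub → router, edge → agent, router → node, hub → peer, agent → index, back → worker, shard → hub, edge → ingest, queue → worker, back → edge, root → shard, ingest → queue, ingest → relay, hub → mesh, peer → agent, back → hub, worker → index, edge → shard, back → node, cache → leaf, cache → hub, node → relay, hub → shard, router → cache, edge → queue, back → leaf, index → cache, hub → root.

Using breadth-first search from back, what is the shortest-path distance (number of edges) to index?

2

Level 0: back
Level 1: edge, hub, leaf, node, worker
Level 2: agent, index, ingest, mesh, peer, queue, relay, root, router, shard
Level 3: cache
index first appears at level 2.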